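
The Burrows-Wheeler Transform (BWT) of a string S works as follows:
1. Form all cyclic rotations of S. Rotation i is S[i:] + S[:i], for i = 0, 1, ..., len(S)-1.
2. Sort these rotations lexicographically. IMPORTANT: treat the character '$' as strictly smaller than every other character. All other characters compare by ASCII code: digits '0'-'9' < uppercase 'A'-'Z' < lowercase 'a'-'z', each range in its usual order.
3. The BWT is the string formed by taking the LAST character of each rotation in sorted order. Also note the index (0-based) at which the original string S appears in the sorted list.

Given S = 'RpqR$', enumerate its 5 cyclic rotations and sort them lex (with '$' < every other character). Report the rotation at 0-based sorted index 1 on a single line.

All 5 rotations (rotation i = S[i:]+S[:i]):
  rot[0] = RpqR$
  rot[1] = pqR$R
  rot[2] = qR$Rp
  rot[3] = R$Rpq
  rot[4] = $RpqR
Sorted (with $ < everything):
  sorted[0] = $RpqR
  sorted[1] = R$Rpq
  sorted[2] = RpqR$
  sorted[3] = pqR$R
  sorted[4] = qR$Rp
sorted[1] = R$Rpq

Answer: R$Rpq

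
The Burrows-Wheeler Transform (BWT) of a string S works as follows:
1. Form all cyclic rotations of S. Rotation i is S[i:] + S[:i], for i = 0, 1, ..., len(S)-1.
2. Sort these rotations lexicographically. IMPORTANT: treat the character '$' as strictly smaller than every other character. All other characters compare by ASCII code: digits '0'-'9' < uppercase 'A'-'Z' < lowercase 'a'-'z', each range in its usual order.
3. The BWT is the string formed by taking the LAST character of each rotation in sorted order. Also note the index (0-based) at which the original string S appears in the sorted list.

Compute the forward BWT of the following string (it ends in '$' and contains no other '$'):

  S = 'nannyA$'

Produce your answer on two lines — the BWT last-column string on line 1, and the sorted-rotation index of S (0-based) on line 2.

Answer: Ayn$ann
3

Derivation:
All 7 rotations (rotation i = S[i:]+S[:i]):
  rot[0] = nannyA$
  rot[1] = annyA$n
  rot[2] = nnyA$na
  rot[3] = nyA$nan
  rot[4] = yA$nann
  rot[5] = A$nanny
  rot[6] = $nannyA
Sorted (with $ < everything):
  sorted[0] = $nannyA  (last char: 'A')
  sorted[1] = A$nanny  (last char: 'y')
  sorted[2] = annyA$n  (last char: 'n')
  sorted[3] = nannyA$  (last char: '$')
  sorted[4] = nnyA$na  (last char: 'a')
  sorted[5] = nyA$nan  (last char: 'n')
  sorted[6] = yA$nann  (last char: 'n')
Last column: Ayn$ann
Original string S is at sorted index 3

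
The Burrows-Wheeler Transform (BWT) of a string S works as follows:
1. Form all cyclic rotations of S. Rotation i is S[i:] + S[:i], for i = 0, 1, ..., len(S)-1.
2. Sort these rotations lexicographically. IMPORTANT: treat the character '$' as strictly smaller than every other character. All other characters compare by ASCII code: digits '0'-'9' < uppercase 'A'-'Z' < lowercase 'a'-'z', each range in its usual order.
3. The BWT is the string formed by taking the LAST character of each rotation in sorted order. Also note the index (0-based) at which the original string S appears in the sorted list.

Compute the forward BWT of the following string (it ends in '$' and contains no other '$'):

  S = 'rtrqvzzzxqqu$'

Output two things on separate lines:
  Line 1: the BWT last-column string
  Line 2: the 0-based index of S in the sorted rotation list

All 13 rotations (rotation i = S[i:]+S[:i]):
  rot[0] = rtrqvzzzxqqu$
  rot[1] = trqvzzzxqqu$r
  rot[2] = rqvzzzxqqu$rt
  rot[3] = qvzzzxqqu$rtr
  rot[4] = vzzzxqqu$rtrq
  rot[5] = zzzxqqu$rtrqv
  rot[6] = zzxqqu$rtrqvz
  rot[7] = zxqqu$rtrqvzz
  rot[8] = xqqu$rtrqvzzz
  rot[9] = qqu$rtrqvzzzx
  rot[10] = qu$rtrqvzzzxq
  rot[11] = u$rtrqvzzzxqq
  rot[12] = $rtrqvzzzxqqu
Sorted (with $ < everything):
  sorted[0] = $rtrqvzzzxqqu  (last char: 'u')
  sorted[1] = qqu$rtrqvzzzx  (last char: 'x')
  sorted[2] = qu$rtrqvzzzxq  (last char: 'q')
  sorted[3] = qvzzzxqqu$rtr  (last char: 'r')
  sorted[4] = rqvzzzxqqu$rt  (last char: 't')
  sorted[5] = rtrqvzzzxqqu$  (last char: '$')
  sorted[6] = trqvzzzxqqu$r  (last char: 'r')
  sorted[7] = u$rtrqvzzzxqq  (last char: 'q')
  sorted[8] = vzzzxqqu$rtrq  (last char: 'q')
  sorted[9] = xqqu$rtrqvzzz  (last char: 'z')
  sorted[10] = zxqqu$rtrqvzz  (last char: 'z')
  sorted[11] = zzxqqu$rtrqvz  (last char: 'z')
  sorted[12] = zzzxqqu$rtrqv  (last char: 'v')
Last column: uxqrt$rqqzzzv
Original string S is at sorted index 5

Answer: uxqrt$rqqzzzv
5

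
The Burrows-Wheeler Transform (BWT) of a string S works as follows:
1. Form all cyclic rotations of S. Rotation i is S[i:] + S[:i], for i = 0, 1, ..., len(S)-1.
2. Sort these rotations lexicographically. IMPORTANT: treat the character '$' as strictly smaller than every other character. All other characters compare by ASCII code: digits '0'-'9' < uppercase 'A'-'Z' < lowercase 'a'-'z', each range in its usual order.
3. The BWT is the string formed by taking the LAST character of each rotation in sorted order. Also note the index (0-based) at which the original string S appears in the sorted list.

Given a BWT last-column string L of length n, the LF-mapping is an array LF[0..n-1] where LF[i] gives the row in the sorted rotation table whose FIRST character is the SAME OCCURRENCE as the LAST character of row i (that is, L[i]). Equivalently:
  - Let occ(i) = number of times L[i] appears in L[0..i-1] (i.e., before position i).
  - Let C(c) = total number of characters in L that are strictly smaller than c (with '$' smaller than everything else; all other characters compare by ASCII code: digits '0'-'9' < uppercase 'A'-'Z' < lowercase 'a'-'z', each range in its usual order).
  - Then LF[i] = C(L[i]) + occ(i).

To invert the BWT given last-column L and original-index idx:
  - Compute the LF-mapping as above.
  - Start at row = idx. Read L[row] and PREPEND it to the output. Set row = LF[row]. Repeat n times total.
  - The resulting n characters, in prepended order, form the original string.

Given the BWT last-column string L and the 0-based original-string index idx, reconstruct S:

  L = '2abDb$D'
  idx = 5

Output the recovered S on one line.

Answer: bDDba2$

Derivation:
LF mapping: 1 4 5 2 6 0 3
Walk LF starting at row 5, prepending L[row]:
  step 1: row=5, L[5]='$', prepend. Next row=LF[5]=0
  step 2: row=0, L[0]='2', prepend. Next row=LF[0]=1
  step 3: row=1, L[1]='a', prepend. Next row=LF[1]=4
  step 4: row=4, L[4]='b', prepend. Next row=LF[4]=6
  step 5: row=6, L[6]='D', prepend. Next row=LF[6]=3
  step 6: row=3, L[3]='D', prepend. Next row=LF[3]=2
  step 7: row=2, L[2]='b', prepend. Next row=LF[2]=5
Reversed output: bDDba2$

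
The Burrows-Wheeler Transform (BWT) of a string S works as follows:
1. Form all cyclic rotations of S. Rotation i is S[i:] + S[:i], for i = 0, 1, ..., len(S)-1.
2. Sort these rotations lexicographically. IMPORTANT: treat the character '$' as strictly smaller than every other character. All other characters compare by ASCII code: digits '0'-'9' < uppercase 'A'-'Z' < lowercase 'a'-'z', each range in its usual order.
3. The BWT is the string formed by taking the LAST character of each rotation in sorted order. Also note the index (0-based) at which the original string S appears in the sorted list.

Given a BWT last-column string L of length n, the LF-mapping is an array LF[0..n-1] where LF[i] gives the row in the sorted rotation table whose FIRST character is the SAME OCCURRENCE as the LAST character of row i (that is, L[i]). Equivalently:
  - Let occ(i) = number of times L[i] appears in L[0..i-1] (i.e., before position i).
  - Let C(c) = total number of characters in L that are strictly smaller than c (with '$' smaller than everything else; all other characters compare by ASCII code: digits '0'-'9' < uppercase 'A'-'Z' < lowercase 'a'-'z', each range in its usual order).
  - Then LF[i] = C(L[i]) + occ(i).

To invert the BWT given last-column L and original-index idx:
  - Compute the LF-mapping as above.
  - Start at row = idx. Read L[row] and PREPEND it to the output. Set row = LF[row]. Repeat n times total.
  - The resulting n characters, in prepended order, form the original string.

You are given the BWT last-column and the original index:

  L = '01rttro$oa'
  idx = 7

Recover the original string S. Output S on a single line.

LF mapping: 1 2 6 8 9 7 4 0 5 3
Walk LF starting at row 7, prepending L[row]:
  step 1: row=7, L[7]='$', prepend. Next row=LF[7]=0
  step 2: row=0, L[0]='0', prepend. Next row=LF[0]=1
  step 3: row=1, L[1]='1', prepend. Next row=LF[1]=2
  step 4: row=2, L[2]='r', prepend. Next row=LF[2]=6
  step 5: row=6, L[6]='o', prepend. Next row=LF[6]=4
  step 6: row=4, L[4]='t', prepend. Next row=LF[4]=9
  step 7: row=9, L[9]='a', prepend. Next row=LF[9]=3
  step 8: row=3, L[3]='t', prepend. Next row=LF[3]=8
  step 9: row=8, L[8]='o', prepend. Next row=LF[8]=5
  step 10: row=5, L[5]='r', prepend. Next row=LF[5]=7
Reversed output: rotator10$

Answer: rotator10$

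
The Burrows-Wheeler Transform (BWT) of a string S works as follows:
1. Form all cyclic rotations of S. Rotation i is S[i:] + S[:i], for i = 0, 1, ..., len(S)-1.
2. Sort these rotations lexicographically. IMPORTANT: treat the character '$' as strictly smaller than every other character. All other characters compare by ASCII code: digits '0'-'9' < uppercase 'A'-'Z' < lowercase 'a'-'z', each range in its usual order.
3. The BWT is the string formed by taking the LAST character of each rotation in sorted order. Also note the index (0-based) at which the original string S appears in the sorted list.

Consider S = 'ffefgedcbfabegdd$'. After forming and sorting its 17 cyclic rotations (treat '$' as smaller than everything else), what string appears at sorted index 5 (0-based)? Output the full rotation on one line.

Answer: d$ffefgedcbfabegd

Derivation:
All 17 rotations (rotation i = S[i:]+S[:i]):
  rot[0] = ffefgedcbfabegdd$
  rot[1] = fefgedcbfabegdd$f
  rot[2] = efgedcbfabegdd$ff
  rot[3] = fgedcbfabegdd$ffe
  rot[4] = gedcbfabegdd$ffef
  rot[5] = edcbfabegdd$ffefg
  rot[6] = dcbfabegdd$ffefge
  rot[7] = cbfabegdd$ffefged
  rot[8] = bfabegdd$ffefgedc
  rot[9] = fabegdd$ffefgedcb
  rot[10] = abegdd$ffefgedcbf
  rot[11] = begdd$ffefgedcbfa
  rot[12] = egdd$ffefgedcbfab
  rot[13] = gdd$ffefgedcbfabe
  rot[14] = dd$ffefgedcbfabeg
  rot[15] = d$ffefgedcbfabegd
  rot[16] = $ffefgedcbfabegdd
Sorted (with $ < everything):
  sorted[0] = $ffefgedcbfabegdd
  sorted[1] = abegdd$ffefgedcbf
  sorted[2] = begdd$ffefgedcbfa
  sorted[3] = bfabegdd$ffefgedc
  sorted[4] = cbfabegdd$ffefged
  sorted[5] = d$ffefgedcbfabegd
  sorted[6] = dcbfabegdd$ffefge
  sorted[7] = dd$ffefgedcbfabeg
  sorted[8] = edcbfabegdd$ffefg
  sorted[9] = efgedcbfabegdd$ff
  sorted[10] = egdd$ffefgedcbfab
  sorted[11] = fabegdd$ffefgedcb
  sorted[12] = fefgedcbfabegdd$f
  sorted[13] = ffefgedcbfabegdd$
  sorted[14] = fgedcbfabegdd$ffe
  sorted[15] = gdd$ffefgedcbfabe
  sorted[16] = gedcbfabegdd$ffef
sorted[5] = d$ffefgedcbfabegd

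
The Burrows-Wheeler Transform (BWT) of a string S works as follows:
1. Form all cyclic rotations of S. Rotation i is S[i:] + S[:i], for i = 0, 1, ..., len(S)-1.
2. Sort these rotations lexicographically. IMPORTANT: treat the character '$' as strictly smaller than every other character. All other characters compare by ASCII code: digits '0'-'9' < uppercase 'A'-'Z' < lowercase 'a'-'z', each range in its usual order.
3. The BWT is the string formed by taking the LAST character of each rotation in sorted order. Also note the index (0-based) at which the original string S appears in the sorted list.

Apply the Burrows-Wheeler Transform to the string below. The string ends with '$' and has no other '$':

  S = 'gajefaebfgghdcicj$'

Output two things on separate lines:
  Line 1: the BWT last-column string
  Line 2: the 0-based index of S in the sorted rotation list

Answer: jfgedihajeb$fggcca
11

Derivation:
All 18 rotations (rotation i = S[i:]+S[:i]):
  rot[0] = gajefaebfgghdcicj$
  rot[1] = ajefaebfgghdcicj$g
  rot[2] = jefaebfgghdcicj$ga
  rot[3] = efaebfgghdcicj$gaj
  rot[4] = faebfgghdcicj$gaje
  rot[5] = aebfgghdcicj$gajef
  rot[6] = ebfgghdcicj$gajefa
  rot[7] = bfgghdcicj$gajefae
  rot[8] = fgghdcicj$gajefaeb
  rot[9] = gghdcicj$gajefaebf
  rot[10] = ghdcicj$gajefaebfg
  rot[11] = hdcicj$gajefaebfgg
  rot[12] = dcicj$gajefaebfggh
  rot[13] = cicj$gajefaebfgghd
  rot[14] = icj$gajefaebfgghdc
  rot[15] = cj$gajefaebfgghdci
  rot[16] = j$gajefaebfgghdcic
  rot[17] = $gajefaebfgghdcicj
Sorted (with $ < everything):
  sorted[0] = $gajefaebfgghdcicj  (last char: 'j')
  sorted[1] = aebfgghdcicj$gajef  (last char: 'f')
  sorted[2] = ajefaebfgghdcicj$g  (last char: 'g')
  sorted[3] = bfgghdcicj$gajefae  (last char: 'e')
  sorted[4] = cicj$gajefaebfgghd  (last char: 'd')
  sorted[5] = cj$gajefaebfgghdci  (last char: 'i')
  sorted[6] = dcicj$gajefaebfggh  (last char: 'h')
  sorted[7] = ebfgghdcicj$gajefa  (last char: 'a')
  sorted[8] = efaebfgghdcicj$gaj  (last char: 'j')
  sorted[9] = faebfgghdcicj$gaje  (last char: 'e')
  sorted[10] = fgghdcicj$gajefaeb  (last char: 'b')
  sorted[11] = gajefaebfgghdcicj$  (last char: '$')
  sorted[12] = gghdcicj$gajefaebf  (last char: 'f')
  sorted[13] = ghdcicj$gajefaebfg  (last char: 'g')
  sorted[14] = hdcicj$gajefaebfgg  (last char: 'g')
  sorted[15] = icj$gajefaebfgghdc  (last char: 'c')
  sorted[16] = j$gajefaebfgghdcic  (last char: 'c')
  sorted[17] = jefaebfgghdcicj$ga  (last char: 'a')
Last column: jfgedihajeb$fggcca
Original string S is at sorted index 11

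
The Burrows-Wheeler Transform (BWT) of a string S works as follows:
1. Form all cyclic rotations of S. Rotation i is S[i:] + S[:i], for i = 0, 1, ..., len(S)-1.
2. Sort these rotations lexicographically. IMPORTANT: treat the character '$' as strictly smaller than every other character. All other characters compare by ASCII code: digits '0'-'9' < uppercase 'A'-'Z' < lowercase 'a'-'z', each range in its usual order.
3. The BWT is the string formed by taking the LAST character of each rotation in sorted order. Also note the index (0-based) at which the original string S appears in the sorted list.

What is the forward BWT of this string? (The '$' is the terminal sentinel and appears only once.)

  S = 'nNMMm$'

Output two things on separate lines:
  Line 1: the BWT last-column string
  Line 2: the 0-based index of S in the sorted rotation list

All 6 rotations (rotation i = S[i:]+S[:i]):
  rot[0] = nNMMm$
  rot[1] = NMMm$n
  rot[2] = MMm$nN
  rot[3] = Mm$nNM
  rot[4] = m$nNMM
  rot[5] = $nNMMm
Sorted (with $ < everything):
  sorted[0] = $nNMMm  (last char: 'm')
  sorted[1] = MMm$nN  (last char: 'N')
  sorted[2] = Mm$nNM  (last char: 'M')
  sorted[3] = NMMm$n  (last char: 'n')
  sorted[4] = m$nNMM  (last char: 'M')
  sorted[5] = nNMMm$  (last char: '$')
Last column: mNMnM$
Original string S is at sorted index 5

Answer: mNMnM$
5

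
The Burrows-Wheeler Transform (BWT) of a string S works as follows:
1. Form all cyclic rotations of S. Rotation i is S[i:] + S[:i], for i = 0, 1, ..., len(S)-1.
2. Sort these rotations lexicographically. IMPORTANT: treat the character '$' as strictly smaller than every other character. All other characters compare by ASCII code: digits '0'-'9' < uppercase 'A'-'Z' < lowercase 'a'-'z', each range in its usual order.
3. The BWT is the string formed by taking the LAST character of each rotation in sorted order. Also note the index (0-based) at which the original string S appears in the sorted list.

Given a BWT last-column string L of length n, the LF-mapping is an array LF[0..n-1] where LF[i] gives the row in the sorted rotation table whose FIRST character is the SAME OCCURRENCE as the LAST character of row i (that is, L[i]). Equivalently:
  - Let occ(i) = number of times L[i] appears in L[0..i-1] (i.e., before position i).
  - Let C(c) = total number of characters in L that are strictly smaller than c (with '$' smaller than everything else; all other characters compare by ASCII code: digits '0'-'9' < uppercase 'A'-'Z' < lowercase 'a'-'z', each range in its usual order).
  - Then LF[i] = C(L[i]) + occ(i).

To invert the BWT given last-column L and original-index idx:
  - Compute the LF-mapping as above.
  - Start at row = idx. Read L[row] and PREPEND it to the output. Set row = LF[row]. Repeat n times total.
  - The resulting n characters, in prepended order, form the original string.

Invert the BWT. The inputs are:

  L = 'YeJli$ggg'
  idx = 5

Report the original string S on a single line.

LF mapping: 2 3 1 8 7 0 4 5 6
Walk LF starting at row 5, prepending L[row]:
  step 1: row=5, L[5]='$', prepend. Next row=LF[5]=0
  step 2: row=0, L[0]='Y', prepend. Next row=LF[0]=2
  step 3: row=2, L[2]='J', prepend. Next row=LF[2]=1
  step 4: row=1, L[1]='e', prepend. Next row=LF[1]=3
  step 5: row=3, L[3]='l', prepend. Next row=LF[3]=8
  step 6: row=8, L[8]='g', prepend. Next row=LF[8]=6
  step 7: row=6, L[6]='g', prepend. Next row=LF[6]=4
  step 8: row=4, L[4]='i', prepend. Next row=LF[4]=7
  step 9: row=7, L[7]='g', prepend. Next row=LF[7]=5
Reversed output: giggleJY$

Answer: giggleJY$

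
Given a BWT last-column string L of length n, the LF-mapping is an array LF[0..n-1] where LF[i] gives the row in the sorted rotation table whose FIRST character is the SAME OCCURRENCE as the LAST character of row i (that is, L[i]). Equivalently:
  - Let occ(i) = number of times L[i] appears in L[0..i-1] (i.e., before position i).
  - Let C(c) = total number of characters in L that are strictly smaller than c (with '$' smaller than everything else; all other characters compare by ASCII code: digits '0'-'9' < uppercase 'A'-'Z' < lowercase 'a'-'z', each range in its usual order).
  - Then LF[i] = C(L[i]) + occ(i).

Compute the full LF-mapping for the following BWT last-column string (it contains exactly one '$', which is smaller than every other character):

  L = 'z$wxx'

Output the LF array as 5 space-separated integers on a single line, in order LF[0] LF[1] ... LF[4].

Char counts: '$':1, 'w':1, 'x':2, 'z':1
C (first-col start): C('$')=0, C('w')=1, C('x')=2, C('z')=4
L[0]='z': occ=0, LF[0]=C('z')+0=4+0=4
L[1]='$': occ=0, LF[1]=C('$')+0=0+0=0
L[2]='w': occ=0, LF[2]=C('w')+0=1+0=1
L[3]='x': occ=0, LF[3]=C('x')+0=2+0=2
L[4]='x': occ=1, LF[4]=C('x')+1=2+1=3

Answer: 4 0 1 2 3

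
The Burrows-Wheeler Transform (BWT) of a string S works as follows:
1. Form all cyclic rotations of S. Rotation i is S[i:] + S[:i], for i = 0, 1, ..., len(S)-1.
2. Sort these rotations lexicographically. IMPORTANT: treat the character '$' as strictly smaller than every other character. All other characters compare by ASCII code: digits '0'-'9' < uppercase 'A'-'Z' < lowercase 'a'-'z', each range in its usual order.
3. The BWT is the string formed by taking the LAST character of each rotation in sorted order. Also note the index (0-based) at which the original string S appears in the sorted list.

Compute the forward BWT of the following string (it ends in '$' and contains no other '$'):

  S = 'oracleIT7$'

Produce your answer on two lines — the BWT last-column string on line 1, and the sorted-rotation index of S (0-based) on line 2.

All 10 rotations (rotation i = S[i:]+S[:i]):
  rot[0] = oracleIT7$
  rot[1] = racleIT7$o
  rot[2] = acleIT7$or
  rot[3] = cleIT7$ora
  rot[4] = leIT7$orac
  rot[5] = eIT7$oracl
  rot[6] = IT7$oracle
  rot[7] = T7$oracleI
  rot[8] = 7$oracleIT
  rot[9] = $oracleIT7
Sorted (with $ < everything):
  sorted[0] = $oracleIT7  (last char: '7')
  sorted[1] = 7$oracleIT  (last char: 'T')
  sorted[2] = IT7$oracle  (last char: 'e')
  sorted[3] = T7$oracleI  (last char: 'I')
  sorted[4] = acleIT7$or  (last char: 'r')
  sorted[5] = cleIT7$ora  (last char: 'a')
  sorted[6] = eIT7$oracl  (last char: 'l')
  sorted[7] = leIT7$orac  (last char: 'c')
  sorted[8] = oracleIT7$  (last char: '$')
  sorted[9] = racleIT7$o  (last char: 'o')
Last column: 7TeIralc$o
Original string S is at sorted index 8

Answer: 7TeIralc$o
8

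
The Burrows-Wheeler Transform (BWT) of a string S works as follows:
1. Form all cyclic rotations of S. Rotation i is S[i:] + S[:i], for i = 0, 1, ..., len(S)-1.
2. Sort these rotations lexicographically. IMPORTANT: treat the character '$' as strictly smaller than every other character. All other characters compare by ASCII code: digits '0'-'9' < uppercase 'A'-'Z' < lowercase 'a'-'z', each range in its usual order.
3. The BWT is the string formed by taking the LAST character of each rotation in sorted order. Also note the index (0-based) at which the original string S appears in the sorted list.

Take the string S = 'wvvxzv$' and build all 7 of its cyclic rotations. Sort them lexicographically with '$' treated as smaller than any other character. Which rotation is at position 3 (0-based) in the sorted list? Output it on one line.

Answer: vxzv$wv

Derivation:
All 7 rotations (rotation i = S[i:]+S[:i]):
  rot[0] = wvvxzv$
  rot[1] = vvxzv$w
  rot[2] = vxzv$wv
  rot[3] = xzv$wvv
  rot[4] = zv$wvvx
  rot[5] = v$wvvxz
  rot[6] = $wvvxzv
Sorted (with $ < everything):
  sorted[0] = $wvvxzv
  sorted[1] = v$wvvxz
  sorted[2] = vvxzv$w
  sorted[3] = vxzv$wv
  sorted[4] = wvvxzv$
  sorted[5] = xzv$wvv
  sorted[6] = zv$wvvx
sorted[3] = vxzv$wv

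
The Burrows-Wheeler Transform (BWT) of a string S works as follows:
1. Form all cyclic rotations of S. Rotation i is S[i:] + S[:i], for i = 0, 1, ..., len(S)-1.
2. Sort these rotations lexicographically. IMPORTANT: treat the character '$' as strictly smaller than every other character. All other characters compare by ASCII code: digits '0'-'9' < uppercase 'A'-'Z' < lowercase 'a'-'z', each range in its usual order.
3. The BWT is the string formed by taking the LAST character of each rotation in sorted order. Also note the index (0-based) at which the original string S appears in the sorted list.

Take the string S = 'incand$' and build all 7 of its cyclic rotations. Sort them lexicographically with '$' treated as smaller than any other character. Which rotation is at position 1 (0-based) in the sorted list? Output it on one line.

Answer: and$inc

Derivation:
All 7 rotations (rotation i = S[i:]+S[:i]):
  rot[0] = incand$
  rot[1] = ncand$i
  rot[2] = cand$in
  rot[3] = and$inc
  rot[4] = nd$inca
  rot[5] = d$incan
  rot[6] = $incand
Sorted (with $ < everything):
  sorted[0] = $incand
  sorted[1] = and$inc
  sorted[2] = cand$in
  sorted[3] = d$incan
  sorted[4] = incand$
  sorted[5] = ncand$i
  sorted[6] = nd$inca
sorted[1] = and$inc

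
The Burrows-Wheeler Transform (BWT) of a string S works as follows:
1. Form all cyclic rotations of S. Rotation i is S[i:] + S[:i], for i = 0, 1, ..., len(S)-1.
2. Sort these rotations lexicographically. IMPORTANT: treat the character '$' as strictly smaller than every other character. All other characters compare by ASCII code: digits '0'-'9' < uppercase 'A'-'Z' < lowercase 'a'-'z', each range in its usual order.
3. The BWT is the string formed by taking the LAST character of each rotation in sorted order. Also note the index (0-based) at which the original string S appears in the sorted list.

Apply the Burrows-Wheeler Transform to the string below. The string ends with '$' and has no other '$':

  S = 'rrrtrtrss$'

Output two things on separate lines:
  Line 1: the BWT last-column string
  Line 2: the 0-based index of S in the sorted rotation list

Answer: s$rttrsrrr
1

Derivation:
All 10 rotations (rotation i = S[i:]+S[:i]):
  rot[0] = rrrtrtrss$
  rot[1] = rrtrtrss$r
  rot[2] = rtrtrss$rr
  rot[3] = trtrss$rrr
  rot[4] = rtrss$rrrt
  rot[5] = trss$rrrtr
  rot[6] = rss$rrrtrt
  rot[7] = ss$rrrtrtr
  rot[8] = s$rrrtrtrs
  rot[9] = $rrrtrtrss
Sorted (with $ < everything):
  sorted[0] = $rrrtrtrss  (last char: 's')
  sorted[1] = rrrtrtrss$  (last char: '$')
  sorted[2] = rrtrtrss$r  (last char: 'r')
  sorted[3] = rss$rrrtrt  (last char: 't')
  sorted[4] = rtrss$rrrt  (last char: 't')
  sorted[5] = rtrtrss$rr  (last char: 'r')
  sorted[6] = s$rrrtrtrs  (last char: 's')
  sorted[7] = ss$rrrtrtr  (last char: 'r')
  sorted[8] = trss$rrrtr  (last char: 'r')
  sorted[9] = trtrss$rrr  (last char: 'r')
Last column: s$rttrsrrr
Original string S is at sorted index 1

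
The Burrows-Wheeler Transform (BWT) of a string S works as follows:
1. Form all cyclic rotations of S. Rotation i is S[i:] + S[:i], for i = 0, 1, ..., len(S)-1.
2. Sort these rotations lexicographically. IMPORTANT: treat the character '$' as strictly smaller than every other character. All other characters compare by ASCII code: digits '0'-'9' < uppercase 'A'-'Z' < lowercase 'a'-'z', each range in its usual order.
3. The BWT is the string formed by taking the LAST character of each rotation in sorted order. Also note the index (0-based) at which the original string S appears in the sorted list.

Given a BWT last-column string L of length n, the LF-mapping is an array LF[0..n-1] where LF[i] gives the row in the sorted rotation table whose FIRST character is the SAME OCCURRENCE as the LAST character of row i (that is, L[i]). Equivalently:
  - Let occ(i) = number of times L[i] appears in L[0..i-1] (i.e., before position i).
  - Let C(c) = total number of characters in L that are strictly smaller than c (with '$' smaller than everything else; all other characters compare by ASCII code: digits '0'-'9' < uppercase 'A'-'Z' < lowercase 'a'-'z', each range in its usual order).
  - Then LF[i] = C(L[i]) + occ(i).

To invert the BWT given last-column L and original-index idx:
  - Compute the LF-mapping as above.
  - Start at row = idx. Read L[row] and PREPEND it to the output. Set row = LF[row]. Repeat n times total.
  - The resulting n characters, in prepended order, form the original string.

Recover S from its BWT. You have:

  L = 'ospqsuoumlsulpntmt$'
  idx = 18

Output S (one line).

LF mapping: 6 11 8 10 12 16 7 17 3 1 13 18 2 9 5 14 4 15 0
Walk LF starting at row 18, prepending L[row]:
  step 1: row=18, L[18]='$', prepend. Next row=LF[18]=0
  step 2: row=0, L[0]='o', prepend. Next row=LF[0]=6
  step 3: row=6, L[6]='o', prepend. Next row=LF[6]=7
  step 4: row=7, L[7]='u', prepend. Next row=LF[7]=17
  step 5: row=17, L[17]='t', prepend. Next row=LF[17]=15
  step 6: row=15, L[15]='t', prepend. Next row=LF[15]=14
  step 7: row=14, L[14]='n', prepend. Next row=LF[14]=5
  step 8: row=5, L[5]='u', prepend. Next row=LF[5]=16
  step 9: row=16, L[16]='m', prepend. Next row=LF[16]=4
  step 10: row=4, L[4]='s', prepend. Next row=LF[4]=12
  step 11: row=12, L[12]='l', prepend. Next row=LF[12]=2
  step 12: row=2, L[2]='p', prepend. Next row=LF[2]=8
  step 13: row=8, L[8]='m', prepend. Next row=LF[8]=3
  step 14: row=3, L[3]='q', prepend. Next row=LF[3]=10
  step 15: row=10, L[10]='s', prepend. Next row=LF[10]=13
  step 16: row=13, L[13]='p', prepend. Next row=LF[13]=9
  step 17: row=9, L[9]='l', prepend. Next row=LF[9]=1
  step 18: row=1, L[1]='s', prepend. Next row=LF[1]=11
  step 19: row=11, L[11]='u', prepend. Next row=LF[11]=18
Reversed output: uslpsqmplsmunttuoo$

Answer: uslpsqmplsmunttuoo$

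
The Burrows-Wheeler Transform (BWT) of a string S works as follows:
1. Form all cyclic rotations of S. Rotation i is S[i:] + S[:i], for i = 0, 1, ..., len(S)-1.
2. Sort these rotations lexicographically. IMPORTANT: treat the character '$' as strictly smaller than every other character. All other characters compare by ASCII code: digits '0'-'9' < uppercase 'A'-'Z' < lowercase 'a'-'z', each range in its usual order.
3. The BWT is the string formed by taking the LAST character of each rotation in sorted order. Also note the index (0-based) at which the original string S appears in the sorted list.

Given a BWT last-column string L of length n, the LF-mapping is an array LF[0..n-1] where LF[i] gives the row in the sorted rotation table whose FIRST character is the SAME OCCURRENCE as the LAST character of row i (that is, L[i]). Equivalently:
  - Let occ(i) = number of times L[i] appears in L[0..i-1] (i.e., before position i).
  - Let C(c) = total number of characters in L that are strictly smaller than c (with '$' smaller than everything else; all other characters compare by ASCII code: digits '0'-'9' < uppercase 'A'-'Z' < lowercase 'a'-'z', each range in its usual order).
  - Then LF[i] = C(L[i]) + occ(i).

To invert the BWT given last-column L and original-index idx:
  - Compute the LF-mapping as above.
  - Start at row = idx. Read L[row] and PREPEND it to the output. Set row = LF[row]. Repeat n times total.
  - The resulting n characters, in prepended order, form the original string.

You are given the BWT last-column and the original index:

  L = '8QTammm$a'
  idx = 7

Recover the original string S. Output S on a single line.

LF mapping: 1 2 3 4 6 7 8 0 5
Walk LF starting at row 7, prepending L[row]:
  step 1: row=7, L[7]='$', prepend. Next row=LF[7]=0
  step 2: row=0, L[0]='8', prepend. Next row=LF[0]=1
  step 3: row=1, L[1]='Q', prepend. Next row=LF[1]=2
  step 4: row=2, L[2]='T', prepend. Next row=LF[2]=3
  step 5: row=3, L[3]='a', prepend. Next row=LF[3]=4
  step 6: row=4, L[4]='m', prepend. Next row=LF[4]=6
  step 7: row=6, L[6]='m', prepend. Next row=LF[6]=8
  step 8: row=8, L[8]='a', prepend. Next row=LF[8]=5
  step 9: row=5, L[5]='m', prepend. Next row=LF[5]=7
Reversed output: mammaTQ8$

Answer: mammaTQ8$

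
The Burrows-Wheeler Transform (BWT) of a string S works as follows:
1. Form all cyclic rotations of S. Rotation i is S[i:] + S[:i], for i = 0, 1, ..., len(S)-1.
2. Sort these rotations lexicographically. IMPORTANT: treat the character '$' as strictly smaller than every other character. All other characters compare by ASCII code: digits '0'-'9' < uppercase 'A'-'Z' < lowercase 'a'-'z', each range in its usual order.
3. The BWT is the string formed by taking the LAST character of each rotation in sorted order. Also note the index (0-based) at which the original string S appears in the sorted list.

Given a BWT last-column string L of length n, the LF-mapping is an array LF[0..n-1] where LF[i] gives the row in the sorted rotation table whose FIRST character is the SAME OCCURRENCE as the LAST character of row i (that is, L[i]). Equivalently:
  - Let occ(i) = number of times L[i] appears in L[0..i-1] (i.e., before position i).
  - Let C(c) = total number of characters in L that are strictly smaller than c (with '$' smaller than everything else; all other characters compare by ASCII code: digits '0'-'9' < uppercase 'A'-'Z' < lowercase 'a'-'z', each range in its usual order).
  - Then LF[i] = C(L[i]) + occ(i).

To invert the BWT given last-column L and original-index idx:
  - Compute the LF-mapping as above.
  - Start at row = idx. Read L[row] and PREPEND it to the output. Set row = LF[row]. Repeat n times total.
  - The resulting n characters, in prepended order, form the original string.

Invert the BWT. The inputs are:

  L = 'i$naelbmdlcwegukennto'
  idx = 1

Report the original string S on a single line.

Answer: acknowledgmentunbeli$

Derivation:
LF mapping: 9 0 14 1 5 11 2 13 4 12 3 20 6 8 19 10 7 15 16 18 17
Walk LF starting at row 1, prepending L[row]:
  step 1: row=1, L[1]='$', prepend. Next row=LF[1]=0
  step 2: row=0, L[0]='i', prepend. Next row=LF[0]=9
  step 3: row=9, L[9]='l', prepend. Next row=LF[9]=12
  step 4: row=12, L[12]='e', prepend. Next row=LF[12]=6
  step 5: row=6, L[6]='b', prepend. Next row=LF[6]=2
  step 6: row=2, L[2]='n', prepend. Next row=LF[2]=14
  step 7: row=14, L[14]='u', prepend. Next row=LF[14]=19
  step 8: row=19, L[19]='t', prepend. Next row=LF[19]=18
  step 9: row=18, L[18]='n', prepend. Next row=LF[18]=16
  step 10: row=16, L[16]='e', prepend. Next row=LF[16]=7
  step 11: row=7, L[7]='m', prepend. Next row=LF[7]=13
  step 12: row=13, L[13]='g', prepend. Next row=LF[13]=8
  step 13: row=8, L[8]='d', prepend. Next row=LF[8]=4
  step 14: row=4, L[4]='e', prepend. Next row=LF[4]=5
  step 15: row=5, L[5]='l', prepend. Next row=LF[5]=11
  step 16: row=11, L[11]='w', prepend. Next row=LF[11]=20
  step 17: row=20, L[20]='o', prepend. Next row=LF[20]=17
  step 18: row=17, L[17]='n', prepend. Next row=LF[17]=15
  step 19: row=15, L[15]='k', prepend. Next row=LF[15]=10
  step 20: row=10, L[10]='c', prepend. Next row=LF[10]=3
  step 21: row=3, L[3]='a', prepend. Next row=LF[3]=1
Reversed output: acknowledgmentunbeli$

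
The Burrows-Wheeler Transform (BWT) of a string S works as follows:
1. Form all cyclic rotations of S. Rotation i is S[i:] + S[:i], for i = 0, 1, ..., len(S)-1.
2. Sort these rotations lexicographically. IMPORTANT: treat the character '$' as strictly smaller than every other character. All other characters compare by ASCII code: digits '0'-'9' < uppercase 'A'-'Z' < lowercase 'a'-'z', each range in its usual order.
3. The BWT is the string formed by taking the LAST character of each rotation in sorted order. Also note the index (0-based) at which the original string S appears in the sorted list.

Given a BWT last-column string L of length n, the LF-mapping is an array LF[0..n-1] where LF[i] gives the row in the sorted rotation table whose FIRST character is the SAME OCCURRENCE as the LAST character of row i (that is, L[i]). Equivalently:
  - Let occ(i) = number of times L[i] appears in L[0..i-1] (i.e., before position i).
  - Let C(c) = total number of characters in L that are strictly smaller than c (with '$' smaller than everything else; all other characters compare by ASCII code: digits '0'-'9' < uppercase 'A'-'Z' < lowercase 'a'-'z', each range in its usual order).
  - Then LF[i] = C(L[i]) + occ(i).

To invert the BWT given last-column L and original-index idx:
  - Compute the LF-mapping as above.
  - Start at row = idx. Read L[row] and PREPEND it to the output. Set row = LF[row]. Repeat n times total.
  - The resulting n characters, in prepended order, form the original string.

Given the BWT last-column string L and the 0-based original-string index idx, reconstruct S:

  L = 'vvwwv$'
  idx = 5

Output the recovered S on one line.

Answer: wvwvv$

Derivation:
LF mapping: 1 2 4 5 3 0
Walk LF starting at row 5, prepending L[row]:
  step 1: row=5, L[5]='$', prepend. Next row=LF[5]=0
  step 2: row=0, L[0]='v', prepend. Next row=LF[0]=1
  step 3: row=1, L[1]='v', prepend. Next row=LF[1]=2
  step 4: row=2, L[2]='w', prepend. Next row=LF[2]=4
  step 5: row=4, L[4]='v', prepend. Next row=LF[4]=3
  step 6: row=3, L[3]='w', prepend. Next row=LF[3]=5
Reversed output: wvwvv$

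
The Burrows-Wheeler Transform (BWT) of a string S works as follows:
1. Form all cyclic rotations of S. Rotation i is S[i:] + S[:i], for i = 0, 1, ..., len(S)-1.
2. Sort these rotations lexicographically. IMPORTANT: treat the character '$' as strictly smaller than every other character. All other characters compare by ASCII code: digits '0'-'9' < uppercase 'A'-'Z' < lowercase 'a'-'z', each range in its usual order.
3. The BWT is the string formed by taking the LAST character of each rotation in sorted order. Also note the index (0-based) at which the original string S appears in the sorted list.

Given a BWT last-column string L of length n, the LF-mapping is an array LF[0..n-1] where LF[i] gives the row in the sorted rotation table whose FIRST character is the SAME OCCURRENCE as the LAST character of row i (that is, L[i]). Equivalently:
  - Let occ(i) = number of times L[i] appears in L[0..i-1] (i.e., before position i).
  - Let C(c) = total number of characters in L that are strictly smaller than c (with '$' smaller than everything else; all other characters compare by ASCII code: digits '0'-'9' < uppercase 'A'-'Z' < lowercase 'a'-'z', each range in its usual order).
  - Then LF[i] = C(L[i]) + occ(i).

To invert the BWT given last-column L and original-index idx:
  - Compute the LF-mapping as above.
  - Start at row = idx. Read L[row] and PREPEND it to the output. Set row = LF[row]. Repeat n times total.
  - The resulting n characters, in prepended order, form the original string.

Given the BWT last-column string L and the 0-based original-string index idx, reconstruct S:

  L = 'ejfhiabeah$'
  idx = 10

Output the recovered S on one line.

LF mapping: 4 10 6 7 9 1 3 5 2 8 0
Walk LF starting at row 10, prepending L[row]:
  step 1: row=10, L[10]='$', prepend. Next row=LF[10]=0
  step 2: row=0, L[0]='e', prepend. Next row=LF[0]=4
  step 3: row=4, L[4]='i', prepend. Next row=LF[4]=9
  step 4: row=9, L[9]='h', prepend. Next row=LF[9]=8
  step 5: row=8, L[8]='a', prepend. Next row=LF[8]=2
  step 6: row=2, L[2]='f', prepend. Next row=LF[2]=6
  step 7: row=6, L[6]='b', prepend. Next row=LF[6]=3
  step 8: row=3, L[3]='h', prepend. Next row=LF[3]=7
  step 9: row=7, L[7]='e', prepend. Next row=LF[7]=5
  step 10: row=5, L[5]='a', prepend. Next row=LF[5]=1
  step 11: row=1, L[1]='j', prepend. Next row=LF[1]=10
Reversed output: jaehbfahie$

Answer: jaehbfahie$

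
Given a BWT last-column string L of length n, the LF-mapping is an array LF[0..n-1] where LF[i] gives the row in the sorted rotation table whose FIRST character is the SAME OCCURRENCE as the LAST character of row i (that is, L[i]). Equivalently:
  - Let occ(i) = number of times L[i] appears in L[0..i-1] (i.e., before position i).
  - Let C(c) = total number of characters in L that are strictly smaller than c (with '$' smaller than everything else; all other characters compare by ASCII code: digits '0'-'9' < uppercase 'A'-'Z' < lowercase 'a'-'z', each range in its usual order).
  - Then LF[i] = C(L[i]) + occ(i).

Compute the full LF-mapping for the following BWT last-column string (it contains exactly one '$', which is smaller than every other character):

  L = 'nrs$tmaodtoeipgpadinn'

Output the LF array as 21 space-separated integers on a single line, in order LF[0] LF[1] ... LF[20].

Char counts: '$':1, 'a':2, 'd':2, 'e':1, 'g':1, 'i':2, 'm':1, 'n':3, 'o':2, 'p':2, 'r':1, 's':1, 't':2
C (first-col start): C('$')=0, C('a')=1, C('d')=3, C('e')=5, C('g')=6, C('i')=7, C('m')=9, C('n')=10, C('o')=13, C('p')=15, C('r')=17, C('s')=18, C('t')=19
L[0]='n': occ=0, LF[0]=C('n')+0=10+0=10
L[1]='r': occ=0, LF[1]=C('r')+0=17+0=17
L[2]='s': occ=0, LF[2]=C('s')+0=18+0=18
L[3]='$': occ=0, LF[3]=C('$')+0=0+0=0
L[4]='t': occ=0, LF[4]=C('t')+0=19+0=19
L[5]='m': occ=0, LF[5]=C('m')+0=9+0=9
L[6]='a': occ=0, LF[6]=C('a')+0=1+0=1
L[7]='o': occ=0, LF[7]=C('o')+0=13+0=13
L[8]='d': occ=0, LF[8]=C('d')+0=3+0=3
L[9]='t': occ=1, LF[9]=C('t')+1=19+1=20
L[10]='o': occ=1, LF[10]=C('o')+1=13+1=14
L[11]='e': occ=0, LF[11]=C('e')+0=5+0=5
L[12]='i': occ=0, LF[12]=C('i')+0=7+0=7
L[13]='p': occ=0, LF[13]=C('p')+0=15+0=15
L[14]='g': occ=0, LF[14]=C('g')+0=6+0=6
L[15]='p': occ=1, LF[15]=C('p')+1=15+1=16
L[16]='a': occ=1, LF[16]=C('a')+1=1+1=2
L[17]='d': occ=1, LF[17]=C('d')+1=3+1=4
L[18]='i': occ=1, LF[18]=C('i')+1=7+1=8
L[19]='n': occ=1, LF[19]=C('n')+1=10+1=11
L[20]='n': occ=2, LF[20]=C('n')+2=10+2=12

Answer: 10 17 18 0 19 9 1 13 3 20 14 5 7 15 6 16 2 4 8 11 12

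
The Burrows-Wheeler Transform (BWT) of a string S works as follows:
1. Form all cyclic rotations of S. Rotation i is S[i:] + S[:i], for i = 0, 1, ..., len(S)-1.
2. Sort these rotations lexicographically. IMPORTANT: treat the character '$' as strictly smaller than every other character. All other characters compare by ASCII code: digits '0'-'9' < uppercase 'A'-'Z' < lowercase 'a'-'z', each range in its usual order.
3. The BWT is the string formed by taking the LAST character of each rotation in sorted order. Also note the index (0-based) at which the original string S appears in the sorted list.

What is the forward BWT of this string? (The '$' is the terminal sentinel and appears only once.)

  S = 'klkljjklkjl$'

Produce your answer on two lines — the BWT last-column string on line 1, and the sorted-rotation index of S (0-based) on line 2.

Answer: lljkllj$jkkk
7

Derivation:
All 12 rotations (rotation i = S[i:]+S[:i]):
  rot[0] = klkljjklkjl$
  rot[1] = lkljjklkjl$k
  rot[2] = kljjklkjl$kl
  rot[3] = ljjklkjl$klk
  rot[4] = jjklkjl$klkl
  rot[5] = jklkjl$klklj
  rot[6] = klkjl$klkljj
  rot[7] = lkjl$klkljjk
  rot[8] = kjl$klkljjkl
  rot[9] = jl$klkljjklk
  rot[10] = l$klkljjklkj
  rot[11] = $klkljjklkjl
Sorted (with $ < everything):
  sorted[0] = $klkljjklkjl  (last char: 'l')
  sorted[1] = jjklkjl$klkl  (last char: 'l')
  sorted[2] = jklkjl$klklj  (last char: 'j')
  sorted[3] = jl$klkljjklk  (last char: 'k')
  sorted[4] = kjl$klkljjkl  (last char: 'l')
  sorted[5] = kljjklkjl$kl  (last char: 'l')
  sorted[6] = klkjl$klkljj  (last char: 'j')
  sorted[7] = klkljjklkjl$  (last char: '$')
  sorted[8] = l$klkljjklkj  (last char: 'j')
  sorted[9] = ljjklkjl$klk  (last char: 'k')
  sorted[10] = lkjl$klkljjk  (last char: 'k')
  sorted[11] = lkljjklkjl$k  (last char: 'k')
Last column: lljkllj$jkkk
Original string S is at sorted index 7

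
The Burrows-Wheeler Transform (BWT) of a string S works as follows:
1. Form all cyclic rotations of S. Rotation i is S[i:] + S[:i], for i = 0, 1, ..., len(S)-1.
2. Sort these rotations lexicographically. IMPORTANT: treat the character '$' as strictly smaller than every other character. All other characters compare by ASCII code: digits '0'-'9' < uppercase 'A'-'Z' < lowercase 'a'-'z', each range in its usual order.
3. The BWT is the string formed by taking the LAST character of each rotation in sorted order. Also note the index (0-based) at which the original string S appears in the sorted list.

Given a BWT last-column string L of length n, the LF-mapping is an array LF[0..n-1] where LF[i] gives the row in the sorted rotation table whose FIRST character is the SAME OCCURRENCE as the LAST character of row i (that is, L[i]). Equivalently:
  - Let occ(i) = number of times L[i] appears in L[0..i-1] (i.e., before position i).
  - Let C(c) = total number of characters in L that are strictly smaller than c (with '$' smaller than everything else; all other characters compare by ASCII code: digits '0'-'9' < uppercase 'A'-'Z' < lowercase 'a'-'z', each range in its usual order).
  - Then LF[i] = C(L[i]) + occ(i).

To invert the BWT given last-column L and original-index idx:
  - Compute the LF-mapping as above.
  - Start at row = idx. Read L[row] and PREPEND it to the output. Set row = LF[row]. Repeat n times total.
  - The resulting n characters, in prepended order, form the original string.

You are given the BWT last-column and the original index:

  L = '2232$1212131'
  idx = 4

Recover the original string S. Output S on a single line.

Answer: 13312122212$

Derivation:
LF mapping: 5 6 10 7 0 1 8 2 9 3 11 4
Walk LF starting at row 4, prepending L[row]:
  step 1: row=4, L[4]='$', prepend. Next row=LF[4]=0
  step 2: row=0, L[0]='2', prepend. Next row=LF[0]=5
  step 3: row=5, L[5]='1', prepend. Next row=LF[5]=1
  step 4: row=1, L[1]='2', prepend. Next row=LF[1]=6
  step 5: row=6, L[6]='2', prepend. Next row=LF[6]=8
  step 6: row=8, L[8]='2', prepend. Next row=LF[8]=9
  step 7: row=9, L[9]='1', prepend. Next row=LF[9]=3
  step 8: row=3, L[3]='2', prepend. Next row=LF[3]=7
  step 9: row=7, L[7]='1', prepend. Next row=LF[7]=2
  step 10: row=2, L[2]='3', prepend. Next row=LF[2]=10
  step 11: row=10, L[10]='3', prepend. Next row=LF[10]=11
  step 12: row=11, L[11]='1', prepend. Next row=LF[11]=4
Reversed output: 13312122212$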